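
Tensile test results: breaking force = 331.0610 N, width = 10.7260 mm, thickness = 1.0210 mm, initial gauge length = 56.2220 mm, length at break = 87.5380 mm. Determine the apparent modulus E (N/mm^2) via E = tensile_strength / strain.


TS = F / (w * t) = 331.0610 / (10.7260 * 1.0210) = 30.2304 N/mm^2
strain = (Lf - L0) / L0 = (87.5380 - 56.2220) / 56.2220 = 0.5570
E = TS / strain = 30.2304 / 0.5570 = 54.2731 N/mm^2


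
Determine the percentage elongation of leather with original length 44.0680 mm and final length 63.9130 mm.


Formula: Elongation = (Lf - L0) / L0 * 100
Substituting: Elongation = (63.9130 - 44.0680) / 44.0680 * 100
Result: 45.0327 %


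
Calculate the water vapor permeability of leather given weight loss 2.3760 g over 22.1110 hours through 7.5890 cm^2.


Formula: WVP = loss / (area * time)
Substituting: WVP = 2.3760 / (7.5890 * 22.1110)
Result: 0.0141597 g/(cm^2*hr)


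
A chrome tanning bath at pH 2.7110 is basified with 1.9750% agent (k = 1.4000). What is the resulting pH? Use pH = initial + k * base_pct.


Formula: pH_final = pH_initial + k * base_pct
Substituting: pH_final = 2.7110 + 1.4000 * 1.9750
Result: 5.4760


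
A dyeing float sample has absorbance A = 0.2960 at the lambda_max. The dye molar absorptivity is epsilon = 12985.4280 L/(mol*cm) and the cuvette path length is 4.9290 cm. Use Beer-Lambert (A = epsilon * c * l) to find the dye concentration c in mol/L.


Formula: c = A / (epsilon * l)
Substituting: c = 0.2960 / (12985.4280 * 4.9290)
Result: 4.6246e-06 mol/L


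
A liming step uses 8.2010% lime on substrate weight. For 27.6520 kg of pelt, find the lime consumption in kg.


Formula: Lime = substrate * pct / 100
Substituting: Lime = 27.6520 * 8.2010 / 100
Result: 2.2677 kg


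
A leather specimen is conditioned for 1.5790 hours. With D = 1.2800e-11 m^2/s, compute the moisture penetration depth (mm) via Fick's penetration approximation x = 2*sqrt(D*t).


t = 1.5790 hr * 3600 = 5684.4000 s
D * t = 1.2800e-11 * 5684.4000 = 7.2760e-08
x = 2 * sqrt(D*t) = 2 * sqrt(7.2760e-08) = 5.3948e-04 m = 0.5395 mm


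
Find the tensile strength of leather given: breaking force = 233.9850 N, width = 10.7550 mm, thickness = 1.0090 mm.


Formula: TS = force / (width * thickness)
Substituting: TS = 233.9850 / (10.7550 * 1.0090)
Result: 21.5619 N/mm^2


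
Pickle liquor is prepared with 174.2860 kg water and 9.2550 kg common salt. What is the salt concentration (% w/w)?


Formula: Conc = salt / (water + salt) * 100
Substituting: Conc = 9.2550 / (174.2860 + 9.2550) * 100
Result: 5.0425 %


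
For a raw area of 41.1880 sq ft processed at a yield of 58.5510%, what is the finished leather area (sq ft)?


Formula: finished = raw * yield / 100
Substituting: finished = 41.1880 * 58.5510 / 100
Result: 24.1160 sq ft


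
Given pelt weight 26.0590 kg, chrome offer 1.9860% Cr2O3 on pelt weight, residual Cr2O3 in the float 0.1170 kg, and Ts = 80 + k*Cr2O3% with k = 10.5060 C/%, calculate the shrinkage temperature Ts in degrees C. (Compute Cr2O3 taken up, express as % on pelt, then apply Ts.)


Offered = pelt * offer_pct / 100 = 26.0590 * 1.9860 / 100 = 0.5175 kg
Uptake = offered - residual = 0.5175 - 0.1170 = 0.4005 kg
Cr2O3% on pelt = uptake / pelt * 100 = 0.4005 / 26.0590 * 100 = 1.5370 %
Ts = 80 + k * Cr2O3% = 80 + 10.5060 * 1.5370 = 96.1479 C


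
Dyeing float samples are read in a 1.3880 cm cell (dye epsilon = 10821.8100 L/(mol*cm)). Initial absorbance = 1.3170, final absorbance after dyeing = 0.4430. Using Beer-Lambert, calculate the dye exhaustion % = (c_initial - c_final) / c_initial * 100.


c_initial = A_i / (epsilon * l) = 1.3170 / (10821.8100 * 1.3880) = 8.7679e-05 mol/L
c_final = A_f / (epsilon * l) = 0.4430 / (10821.8100 * 1.3880) = 2.9493e-05 mol/L
Exhaustion = (c_initial - c_final) / c_initial * 100 = (8.7679e-05 - 2.9493e-05) / 8.7679e-05 * 100 = 66.3629 %


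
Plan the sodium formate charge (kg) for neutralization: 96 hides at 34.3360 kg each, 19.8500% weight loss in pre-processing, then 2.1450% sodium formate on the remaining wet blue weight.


Total_raw = N * avg_wt = 96 * 34.3360 = 3296.2560 kg
Substrate = Total_raw * (1 - loss/100) = 3296.2560 * (1 - 19.8500/100) = 2641.9492 kg
Neutralizer = Substrate * pct / 100 = 2641.9492 * 2.1450 / 100 = 56.6698 kg


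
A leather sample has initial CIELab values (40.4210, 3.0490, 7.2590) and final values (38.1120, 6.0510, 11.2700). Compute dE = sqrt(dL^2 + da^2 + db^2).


dL = -2.3090, da = 3.0020, db = 4.0110
dE = sqrt((-2.3090)^2 + 3.0020^2 + 4.0110^2) = 5.5165


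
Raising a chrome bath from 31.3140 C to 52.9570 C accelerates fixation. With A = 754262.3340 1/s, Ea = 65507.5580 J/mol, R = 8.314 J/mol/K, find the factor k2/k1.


T1 = 31.3140 + 273.15 = 304.4640 K; T2 = 52.9570 + 273.15 = 326.1070 K
k1 = A * exp(-Ea/(R*T1)) = 754262.3340 * exp(-65507.5580/(8.314*304.4640)) = 4.3498e-06 1/s
k2 = A * exp(-Ea/(R*T2)) = 754262.3340 * exp(-65507.5580/(8.314*326.1070)) = 2.4231e-05 1/s
k2/k1 = 2.4231e-05 / 4.3498e-06 = 5.5707


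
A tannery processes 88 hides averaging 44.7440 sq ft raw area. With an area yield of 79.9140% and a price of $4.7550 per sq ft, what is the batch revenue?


Raw_total = N * avg_area = 88 * 44.7440 = 3937.4720 sq ft
Finished = Raw_total * yield / 100 = 3937.4720 * 79.9140 / 100 = 3146.5914 sq ft
Value = Finished * price = 3146.5914 * 4.7550 = 14962.0420 $


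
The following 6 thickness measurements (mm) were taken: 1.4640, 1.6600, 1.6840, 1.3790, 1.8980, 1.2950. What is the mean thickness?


Formula: Average = sum / n
Substituting: Average = 9.3800 / 6
Result: 1.5633 mm


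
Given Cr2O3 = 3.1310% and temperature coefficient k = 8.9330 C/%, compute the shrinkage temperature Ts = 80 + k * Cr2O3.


Formula: Ts = 80 + k * Cr2O3
Substituting: Ts = 80 + 8.9330 * 3.1310
Result: 107.9692 C


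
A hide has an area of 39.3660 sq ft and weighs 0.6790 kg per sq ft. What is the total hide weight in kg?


Formula: Weight = area * weight_per_sqft
Substituting: Weight = 39.3660 * 0.6790
Result: 26.7295 kg


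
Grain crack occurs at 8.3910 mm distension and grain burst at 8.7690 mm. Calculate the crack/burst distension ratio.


Formula: Ratio = crack / burst
Substituting: Ratio = 8.3910 / 8.7690
Result: 0.9569


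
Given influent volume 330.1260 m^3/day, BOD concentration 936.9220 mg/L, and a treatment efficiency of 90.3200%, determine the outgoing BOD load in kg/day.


Load_in = volume * conc / 1000 = 330.1260 * 936.9220 / 1000 = 309.3023 kg/day
Removed = Load_in * eff / 100 = 309.3023 * 90.3200 / 100 = 279.3618 kg/day
Load_out = Load_in - Removed = 309.3023 - 279.3618 = 29.9405 kg/day


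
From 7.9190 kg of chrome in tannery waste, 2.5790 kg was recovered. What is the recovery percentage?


Formula: Recovery = recovered / input * 100
Substituting: Recovery = 2.5790 / 7.9190 * 100
Result: 32.5672 %


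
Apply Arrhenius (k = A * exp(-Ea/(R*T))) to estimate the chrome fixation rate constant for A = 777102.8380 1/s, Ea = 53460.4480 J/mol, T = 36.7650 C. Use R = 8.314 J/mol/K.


T_K = T_C + 273.15 = 36.7650 + 273.15 = 309.9150 K
exponent = -Ea / (R * T_K) = -53460.4480 / (8.314 * 309.9150) = -20.7482
k = A * exp(exponent) = 777102.8380 * exp(-20.7482) = 7.5798e-04 1/s


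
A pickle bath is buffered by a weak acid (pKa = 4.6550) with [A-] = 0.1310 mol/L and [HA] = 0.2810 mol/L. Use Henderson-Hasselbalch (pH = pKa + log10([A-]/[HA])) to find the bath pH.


ratio = [A-] / [HA] = 0.1310 / 0.2810 = 0.4662
log10(ratio) = -0.3314
pH = pKa + log10(ratio) = 4.6550 - 0.3314 = 4.3236


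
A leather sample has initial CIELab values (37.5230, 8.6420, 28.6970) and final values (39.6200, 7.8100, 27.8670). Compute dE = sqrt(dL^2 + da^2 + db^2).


dL = 2.0970, da = -0.8320, db = -0.8300
dE = sqrt(2.0970^2 + (-0.8320)^2 + (-0.8300)^2) = 2.4039


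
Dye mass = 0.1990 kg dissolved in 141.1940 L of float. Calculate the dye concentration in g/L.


Formula: Conc = dye_mass(kg) / volume(L) * 1000
Substituting: Conc = 0.1990 / 141.1940 * 1000
Result: 1.4094 g/L


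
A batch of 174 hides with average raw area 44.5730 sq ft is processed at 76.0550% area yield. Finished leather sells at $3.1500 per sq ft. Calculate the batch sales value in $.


Raw_total = N * avg_area = 174 * 44.5730 = 7755.7020 sq ft
Finished = Raw_total * yield / 100 = 7755.7020 * 76.0550 / 100 = 5898.5992 sq ft
Value = Finished * price = 5898.5992 * 3.1500 = 18580.5873 $


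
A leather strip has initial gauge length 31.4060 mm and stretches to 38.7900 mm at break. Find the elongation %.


Formula: Elongation = (Lf - L0) / L0 * 100
Substituting: Elongation = (38.7900 - 31.4060) / 31.4060 * 100
Result: 23.5114 %


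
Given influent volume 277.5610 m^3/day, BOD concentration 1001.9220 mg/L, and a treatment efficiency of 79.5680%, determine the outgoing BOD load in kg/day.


Load_in = volume * conc / 1000 = 277.5610 * 1001.9220 / 1000 = 278.0945 kg/day
Removed = Load_in * eff / 100 = 278.0945 * 79.5680 / 100 = 221.2742 kg/day
Load_out = Load_in - Removed = 278.0945 - 221.2742 = 56.8203 kg/day


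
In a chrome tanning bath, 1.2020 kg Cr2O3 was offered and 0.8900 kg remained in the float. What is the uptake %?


Formula: Uptake = (offered - residual) / offered * 100
Substituting: Uptake = (1.2020 - 0.8900) / 1.2020 * 100
Result: 25.9567 %


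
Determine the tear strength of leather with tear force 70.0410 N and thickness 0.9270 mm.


Formula: Tear strength = force / thickness
Substituting: Tear strength = 70.0410 / 0.9270
Result: 75.5566 N/mm


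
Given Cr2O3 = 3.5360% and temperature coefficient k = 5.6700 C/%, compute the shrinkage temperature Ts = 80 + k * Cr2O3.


Formula: Ts = 80 + k * Cr2O3
Substituting: Ts = 80 + 5.6700 * 3.5360
Result: 100.0491 C


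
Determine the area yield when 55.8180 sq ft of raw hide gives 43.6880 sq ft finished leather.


Formula: Yield = finished / raw * 100
Substituting: Yield = 43.6880 / 55.8180 * 100
Result: 78.2687 %


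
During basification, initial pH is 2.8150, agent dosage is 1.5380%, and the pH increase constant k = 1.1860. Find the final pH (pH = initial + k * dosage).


Formula: pH_final = pH_initial + k * base_pct
Substituting: pH_final = 2.8150 + 1.1860 * 1.5380
Result: 4.6391


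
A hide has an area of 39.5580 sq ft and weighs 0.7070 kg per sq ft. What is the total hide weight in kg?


Formula: Weight = area * weight_per_sqft
Substituting: Weight = 39.5580 * 0.7070
Result: 27.9675 kg


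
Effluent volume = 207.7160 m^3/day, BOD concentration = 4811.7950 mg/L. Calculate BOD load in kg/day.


Formula: BOD_load = volume * conc / 1000
Substituting: BOD_load = 207.7160 * 4811.7950 / 1000
Result: 999.4868 kg/day


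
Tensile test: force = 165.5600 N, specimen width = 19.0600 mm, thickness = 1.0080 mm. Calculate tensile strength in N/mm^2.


Formula: TS = force / (width * thickness)
Substituting: TS = 165.5600 / (19.0600 * 1.0080)
Result: 8.6173 N/mm^2


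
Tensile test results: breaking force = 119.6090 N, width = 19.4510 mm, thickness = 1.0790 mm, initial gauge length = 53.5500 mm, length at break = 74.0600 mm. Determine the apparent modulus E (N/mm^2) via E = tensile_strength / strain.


TS = F / (w * t) = 119.6090 / (19.4510 * 1.0790) = 5.6990 N/mm^2
strain = (Lf - L0) / L0 = (74.0600 - 53.5500) / 53.5500 = 0.3830
E = TS / strain = 5.6990 / 0.3830 = 14.8797 N/mm^2


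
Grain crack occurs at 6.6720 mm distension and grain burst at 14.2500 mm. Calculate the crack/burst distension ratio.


Formula: Ratio = crack / burst
Substituting: Ratio = 6.6720 / 14.2500
Result: 0.4682


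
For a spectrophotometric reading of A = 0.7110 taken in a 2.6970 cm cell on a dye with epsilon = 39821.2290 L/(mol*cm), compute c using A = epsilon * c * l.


Formula: c = A / (epsilon * l)
Substituting: c = 0.7110 / (39821.2290 * 2.6970)
Result: 6.6202e-06 mol/L


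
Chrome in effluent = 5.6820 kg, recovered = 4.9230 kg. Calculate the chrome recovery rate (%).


Formula: Recovery = recovered / input * 100
Substituting: Recovery = 4.9230 / 5.6820 * 100
Result: 86.6420 %


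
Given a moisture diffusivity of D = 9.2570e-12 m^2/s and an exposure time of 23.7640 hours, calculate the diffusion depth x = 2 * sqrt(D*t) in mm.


t = 23.7640 hr * 3600 = 85550.4000 s
D * t = 9.2570e-12 * 85550.4000 = 7.9194e-07
x = 2 * sqrt(D*t) = 2 * sqrt(7.9194e-07) = 0.00177982 m = 1.7798 mm


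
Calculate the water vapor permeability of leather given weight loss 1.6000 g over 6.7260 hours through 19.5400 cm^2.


Formula: WVP = loss / (area * time)
Substituting: WVP = 1.6000 / (19.5400 * 6.7260)
Result: 0.0121741 g/(cm^2*hr)


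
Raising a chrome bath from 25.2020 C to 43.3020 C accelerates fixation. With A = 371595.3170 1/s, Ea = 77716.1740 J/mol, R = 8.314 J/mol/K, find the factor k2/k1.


T1 = 25.2020 + 273.15 = 298.3520 K; T2 = 43.3020 + 273.15 = 316.4520 K
k1 = A * exp(-Ea/(R*T1)) = 371595.3170 * exp(-77716.1740/(8.314*298.3520)) = 9.1885e-09 1/s
k2 = A * exp(-Ea/(R*T2)) = 371595.3170 * exp(-77716.1740/(8.314*316.4520)) = 5.5146e-08 1/s
k2/k1 = 5.5146e-08 / 9.1885e-09 = 6.0016


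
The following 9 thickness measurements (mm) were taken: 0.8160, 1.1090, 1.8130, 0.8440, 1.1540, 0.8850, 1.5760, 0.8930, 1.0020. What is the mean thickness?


Formula: Average = sum / n
Substituting: Average = 10.0920 / 9
Result: 1.1213 mm


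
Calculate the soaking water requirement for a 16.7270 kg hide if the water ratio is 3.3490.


Formula: Water = hide_weight * ratio
Substituting: Water = 16.7270 * 3.3490
Result: 56.0187 kg


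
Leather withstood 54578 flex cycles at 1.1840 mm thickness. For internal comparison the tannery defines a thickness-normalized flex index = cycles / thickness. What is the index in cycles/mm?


Formula: Index = cycles / thickness
Substituting: Index = 54578 / 1.1840
Result: 46096.2838 cycles/mm


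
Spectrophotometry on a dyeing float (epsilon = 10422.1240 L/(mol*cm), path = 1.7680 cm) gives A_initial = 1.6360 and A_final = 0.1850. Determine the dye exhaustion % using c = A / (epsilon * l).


c_initial = A_i / (epsilon * l) = 1.6360 / (10422.1240 * 1.7680) = 8.8786e-05 mol/L
c_final = A_f / (epsilon * l) = 0.1850 / (10422.1240 * 1.7680) = 1.0040e-05 mol/L
Exhaustion = (c_initial - c_final) / c_initial * 100 = (8.8786e-05 - 1.0040e-05) / 8.8786e-05 * 100 = 88.6919 %


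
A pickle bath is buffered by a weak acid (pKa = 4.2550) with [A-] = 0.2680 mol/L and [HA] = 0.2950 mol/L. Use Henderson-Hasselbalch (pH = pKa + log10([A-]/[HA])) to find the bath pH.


ratio = [A-] / [HA] = 0.2680 / 0.2950 = 0.9085
log10(ratio) = -0.0416872
pH = pKa + log10(ratio) = 4.2550 - 0.0416872 = 4.2133


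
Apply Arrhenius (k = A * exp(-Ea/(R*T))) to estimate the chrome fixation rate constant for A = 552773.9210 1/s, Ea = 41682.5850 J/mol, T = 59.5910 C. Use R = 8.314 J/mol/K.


T_K = T_C + 273.15 = 59.5910 + 273.15 = 332.7410 K
exponent = -Ea / (R * T_K) = -41682.5850 / (8.314 * 332.7410) = -15.0674
k = A * exp(exponent) = 552773.9210 * exp(-15.0674) = 0.1581 1/s


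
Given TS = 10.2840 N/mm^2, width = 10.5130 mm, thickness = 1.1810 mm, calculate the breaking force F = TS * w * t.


Formula: F = TS * w * t
Substituting: F = 10.2840 * 10.5130 * 1.1810
Result: 127.6846 N


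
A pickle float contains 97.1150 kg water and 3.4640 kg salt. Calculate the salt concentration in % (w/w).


Formula: Conc = salt / (water + salt) * 100
Substituting: Conc = 3.4640 / (97.1150 + 3.4640) * 100
Result: 3.4441 %


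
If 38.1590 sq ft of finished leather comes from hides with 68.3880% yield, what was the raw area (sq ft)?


Formula: raw = finished * 100 / yield
Substituting: raw = 38.1590 * 100 / 68.3880
Result: 55.7978 sq ft


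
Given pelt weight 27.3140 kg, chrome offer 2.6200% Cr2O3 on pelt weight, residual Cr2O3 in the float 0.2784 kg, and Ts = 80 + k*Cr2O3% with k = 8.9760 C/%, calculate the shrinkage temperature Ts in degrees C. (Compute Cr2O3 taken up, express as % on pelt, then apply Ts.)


Offered = pelt * offer_pct / 100 = 27.3140 * 2.6200 / 100 = 0.7156 kg
Uptake = offered - residual = 0.7156 - 0.2784 = 0.4372 kg
Cr2O3% on pelt = uptake / pelt * 100 = 0.4372 / 27.3140 * 100 = 1.6007 %
Ts = 80 + k * Cr2O3% = 80 + 8.9760 * 1.6007 = 94.3683 C


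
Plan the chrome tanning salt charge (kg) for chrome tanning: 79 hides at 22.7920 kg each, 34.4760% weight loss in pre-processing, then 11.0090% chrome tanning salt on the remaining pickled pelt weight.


Total_raw = N * avg_wt = 79 * 22.7920 = 1800.5680 kg
Substrate = Total_raw * (1 - loss/100) = 1800.5680 * (1 - 34.4760/100) = 1179.8042 kg
Chrome = Substrate * pct / 100 = 1179.8042 * 11.0090 / 100 = 129.8846 kg


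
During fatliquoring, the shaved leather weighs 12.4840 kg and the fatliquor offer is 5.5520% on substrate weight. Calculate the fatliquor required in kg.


Formula: Fat = substrate * pct / 100
Substituting: Fat = 12.4840 * 5.5520 / 100
Result: 0.6931 kg


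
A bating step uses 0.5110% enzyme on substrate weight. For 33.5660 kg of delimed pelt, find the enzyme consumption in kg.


Formula: Enzyme = substrate * pct / 100
Substituting: Enzyme = 33.5660 * 0.5110 / 100
Result: 0.1715 kg


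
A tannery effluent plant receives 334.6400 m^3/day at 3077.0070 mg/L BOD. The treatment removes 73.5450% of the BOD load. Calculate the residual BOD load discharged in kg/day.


Load_in = volume * conc / 1000 = 334.6400 * 3077.0070 / 1000 = 1029.6896 kg/day
Removed = Load_in * eff / 100 = 1029.6896 * 73.5450 / 100 = 757.2852 kg/day
Load_out = Load_in - Removed = 1029.6896 - 757.2852 = 272.4044 kg/day


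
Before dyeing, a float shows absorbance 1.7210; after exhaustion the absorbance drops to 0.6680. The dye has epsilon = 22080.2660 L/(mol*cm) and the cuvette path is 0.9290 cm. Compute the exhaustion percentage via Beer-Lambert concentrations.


c_initial = A_i / (epsilon * l) = 1.7210 / (22080.2660 * 0.9290) = 8.3900e-05 mol/L
c_final = A_f / (epsilon * l) = 0.6680 / (22080.2660 * 0.9290) = 3.2565e-05 mol/L
Exhaustion = (c_initial - c_final) / c_initial * 100 = (8.3900e-05 - 3.2565e-05) / 8.3900e-05 * 100 = 61.1854 %


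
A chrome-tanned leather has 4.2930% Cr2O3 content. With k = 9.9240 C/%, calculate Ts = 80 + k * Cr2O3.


Formula: Ts = 80 + k * Cr2O3
Substituting: Ts = 80 + 9.9240 * 4.2930
Result: 122.6037 C


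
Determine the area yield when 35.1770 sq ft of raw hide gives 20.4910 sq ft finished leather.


Formula: Yield = finished / raw * 100
Substituting: Yield = 20.4910 / 35.1770 * 100
Result: 58.2511 %


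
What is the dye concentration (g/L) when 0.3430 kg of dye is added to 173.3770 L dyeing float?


Formula: Conc = dye_mass(kg) / volume(L) * 1000
Substituting: Conc = 0.3430 / 173.3770 * 1000
Result: 1.9783 g/L


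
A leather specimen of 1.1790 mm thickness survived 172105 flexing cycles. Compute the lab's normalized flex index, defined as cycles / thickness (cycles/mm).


Formula: Index = cycles / thickness
Substituting: Index = 172105 / 1.1790
Result: 145975.4029 cycles/mm


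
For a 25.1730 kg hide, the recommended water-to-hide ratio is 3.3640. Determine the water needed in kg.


Formula: Water = hide_weight * ratio
Substituting: Water = 25.1730 * 3.3640
Result: 84.6820 kg


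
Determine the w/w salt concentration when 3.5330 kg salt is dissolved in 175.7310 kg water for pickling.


Formula: Conc = salt / (water + salt) * 100
Substituting: Conc = 3.5330 / (175.7310 + 3.5330) * 100
Result: 1.9708 %


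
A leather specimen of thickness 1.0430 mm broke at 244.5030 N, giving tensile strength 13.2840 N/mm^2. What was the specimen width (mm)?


Formula: w = F / (TS * t)
Substituting: w = 244.5030 / (13.2840 * 1.0430)
Result: 17.6470 mm


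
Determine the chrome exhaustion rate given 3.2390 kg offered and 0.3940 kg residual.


Formula: Uptake = (offered - residual) / offered * 100
Substituting: Uptake = (3.2390 - 0.3940) / 3.2390 * 100
Result: 87.8358 %


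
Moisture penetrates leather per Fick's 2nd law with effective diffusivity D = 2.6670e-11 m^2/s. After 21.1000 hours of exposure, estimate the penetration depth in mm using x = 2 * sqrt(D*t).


t = 21.1000 hr * 3600 = 75960.0000 s
D * t = 2.6670e-11 * 75960.0000 = 2.0259e-06
x = 2 * sqrt(D*t) = 2 * sqrt(2.0259e-06) = 0.00284665 m = 2.8466 mm


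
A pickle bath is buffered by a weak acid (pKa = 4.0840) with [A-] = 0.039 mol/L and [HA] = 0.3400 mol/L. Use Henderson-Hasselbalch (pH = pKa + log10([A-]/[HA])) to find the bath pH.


ratio = [A-] / [HA] = 0.039 / 0.3400 = 0.1147
log10(ratio) = -0.9404
pH = pKa + log10(ratio) = 4.0840 - 0.9404 = 3.1436


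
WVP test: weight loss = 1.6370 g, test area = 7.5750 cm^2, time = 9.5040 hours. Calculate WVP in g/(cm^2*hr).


Formula: WVP = loss / (area * time)
Substituting: WVP = 1.6370 / (7.5750 * 9.5040)
Result: 0.0227384 g/(cm^2*hr)


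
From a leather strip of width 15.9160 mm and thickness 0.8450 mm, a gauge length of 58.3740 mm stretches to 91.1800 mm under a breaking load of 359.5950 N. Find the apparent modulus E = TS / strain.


TS = F / (w * t) = 359.5950 / (15.9160 * 0.8450) = 26.7376 N/mm^2
strain = (Lf - L0) / L0 = (91.1800 - 58.3740) / 58.3740 = 0.5620
E = TS / strain = 26.7376 / 0.5620 = 47.5761 N/mm^2


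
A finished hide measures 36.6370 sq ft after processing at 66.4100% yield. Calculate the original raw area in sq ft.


Formula: raw = finished * 100 / yield
Substituting: raw = 36.6370 * 100 / 66.4100
Result: 55.1679 sq ft


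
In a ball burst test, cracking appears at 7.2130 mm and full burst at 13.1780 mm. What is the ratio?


Formula: Ratio = crack / burst
Substituting: Ratio = 7.2130 / 13.1780
Result: 0.5474


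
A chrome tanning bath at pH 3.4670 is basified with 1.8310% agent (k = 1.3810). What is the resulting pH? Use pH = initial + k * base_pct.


Formula: pH_final = pH_initial + k * base_pct
Substituting: pH_final = 3.4670 + 1.3810 * 1.8310
Result: 5.9956


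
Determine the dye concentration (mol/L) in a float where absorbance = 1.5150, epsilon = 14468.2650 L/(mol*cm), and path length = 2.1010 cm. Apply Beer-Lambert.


Formula: c = A / (epsilon * l)
Substituting: c = 1.5150 / (14468.2650 * 2.1010)
Result: 4.9839e-05 mol/L


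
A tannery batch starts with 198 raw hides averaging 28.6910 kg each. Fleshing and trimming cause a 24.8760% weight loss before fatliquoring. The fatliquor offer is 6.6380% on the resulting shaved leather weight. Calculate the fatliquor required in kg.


Total_raw = N * avg_wt = 198 * 28.6910 = 5680.8180 kg
Substrate = Total_raw * (1 - loss/100) = 5680.8180 * (1 - 24.8760/100) = 4267.6577 kg
Fat = Substrate * pct / 100 = 4267.6577 * 6.6380 / 100 = 283.2871 kg


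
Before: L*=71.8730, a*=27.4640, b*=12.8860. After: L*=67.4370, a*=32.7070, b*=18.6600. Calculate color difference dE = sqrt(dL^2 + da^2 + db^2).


dL = -4.4360, da = 5.2430, db = 5.7740
dE = sqrt((-4.4360)^2 + 5.2430^2 + 5.7740^2) = 8.9725


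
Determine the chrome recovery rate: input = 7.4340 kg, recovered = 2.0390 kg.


Formula: Recovery = recovered / input * 100
Substituting: Recovery = 2.0390 / 7.4340 * 100
Result: 27.4280 %


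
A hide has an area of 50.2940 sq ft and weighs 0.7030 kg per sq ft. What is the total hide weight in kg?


Formula: Weight = area * weight_per_sqft
Substituting: Weight = 50.2940 * 0.7030
Result: 35.3567 kg


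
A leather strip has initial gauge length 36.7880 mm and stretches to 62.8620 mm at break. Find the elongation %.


Formula: Elongation = (Lf - L0) / L0 * 100
Substituting: Elongation = (62.8620 - 36.7880) / 36.7880 * 100
Result: 70.8764 %


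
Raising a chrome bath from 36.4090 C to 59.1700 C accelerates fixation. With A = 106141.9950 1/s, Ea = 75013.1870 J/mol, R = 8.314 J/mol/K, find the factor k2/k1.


T1 = 36.4090 + 273.15 = 309.5590 K; T2 = 59.1700 + 273.15 = 332.3200 K
k1 = A * exp(-Ea/(R*T1)) = 106141.9950 * exp(-75013.1870/(8.314*309.5590)) = 2.3323e-08 1/s
k2 = A * exp(-Ea/(R*T2)) = 106141.9950 * exp(-75013.1870/(8.314*332.3200)) = 1.7169e-07 1/s
k2/k1 = 1.7169e-07 / 2.3323e-08 = 7.3615


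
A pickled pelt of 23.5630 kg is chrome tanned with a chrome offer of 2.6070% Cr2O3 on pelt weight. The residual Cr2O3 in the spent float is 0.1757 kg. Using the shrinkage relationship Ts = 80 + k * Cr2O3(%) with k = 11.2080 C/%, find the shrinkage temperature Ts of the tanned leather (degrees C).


Offered = pelt * offer_pct / 100 = 23.5630 * 2.6070 / 100 = 0.6143 kg
Uptake = offered - residual = 0.6143 - 0.1757 = 0.4386 kg
Cr2O3% on pelt = uptake / pelt * 100 = 0.4386 / 23.5630 * 100 = 1.8613 %
Ts = 80 + k * Cr2O3% = 80 + 11.2080 * 1.8613 = 100.8619 C


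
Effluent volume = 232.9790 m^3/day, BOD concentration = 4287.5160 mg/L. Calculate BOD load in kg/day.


Formula: BOD_load = volume * conc / 1000
Substituting: BOD_load = 232.9790 * 4287.5160 / 1000
Result: 998.9012 kg/day


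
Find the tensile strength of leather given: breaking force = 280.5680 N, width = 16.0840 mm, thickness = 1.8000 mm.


Formula: TS = force / (width * thickness)
Substituting: TS = 280.5680 / (16.0840 * 1.8000)
Result: 9.6911 N/mm^2


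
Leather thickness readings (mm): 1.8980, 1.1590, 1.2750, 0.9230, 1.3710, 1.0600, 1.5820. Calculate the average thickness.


Formula: Average = sum / n
Substituting: Average = 9.2680 / 7
Result: 1.3240 mm


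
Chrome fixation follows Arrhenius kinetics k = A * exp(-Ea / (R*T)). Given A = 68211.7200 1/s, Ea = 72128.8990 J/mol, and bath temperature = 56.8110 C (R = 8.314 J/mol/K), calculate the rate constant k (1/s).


T_K = T_C + 273.15 = 56.8110 + 273.15 = 329.9610 K
exponent = -Ea / (R * T_K) = -72128.8990 / (8.314 * 329.9610) = -26.2928
k = A * exp(exponent) = 68211.7200 * exp(-26.2928) = 2.6004e-07 1/s


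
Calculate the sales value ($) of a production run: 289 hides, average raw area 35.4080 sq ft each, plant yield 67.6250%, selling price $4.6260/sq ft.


Raw_total = N * avg_area = 289 * 35.4080 = 10232.9120 sq ft
Finished = Raw_total * yield / 100 = 10232.9120 * 67.6250 / 100 = 6920.0067 sq ft
Value = Finished * price = 6920.0067 * 4.6260 = 32011.9512 $


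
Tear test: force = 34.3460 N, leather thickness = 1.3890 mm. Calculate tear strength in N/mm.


Formula: Tear strength = force / thickness
Substituting: Tear strength = 34.3460 / 1.3890
Result: 24.7271 N/mm


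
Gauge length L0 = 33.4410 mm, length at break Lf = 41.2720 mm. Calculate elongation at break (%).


Formula: Elongation = (Lf - L0) / L0 * 100
Substituting: Elongation = (41.2720 - 33.4410) / 33.4410 * 100
Result: 23.4174 %


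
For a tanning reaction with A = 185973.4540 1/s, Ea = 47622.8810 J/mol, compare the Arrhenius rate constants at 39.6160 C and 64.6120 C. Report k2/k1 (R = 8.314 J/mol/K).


T1 = 39.6160 + 273.15 = 312.7660 K; T2 = 64.6120 + 273.15 = 337.7620 K
k1 = A * exp(-Ea/(R*T1)) = 185973.4540 * exp(-47622.8810/(8.314*312.7660)) = 0.00206885 1/s
k2 = A * exp(-Ea/(R*T2)) = 185973.4540 * exp(-47622.8810/(8.314*337.7620)) = 0.0080231 1/s
k2/k1 = 0.0080231 / 0.00206885 = 3.8781


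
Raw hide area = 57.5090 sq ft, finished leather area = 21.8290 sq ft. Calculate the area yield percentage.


Formula: Yield = finished / raw * 100
Substituting: Yield = 21.8290 / 57.5090 * 100
Result: 37.9575 %


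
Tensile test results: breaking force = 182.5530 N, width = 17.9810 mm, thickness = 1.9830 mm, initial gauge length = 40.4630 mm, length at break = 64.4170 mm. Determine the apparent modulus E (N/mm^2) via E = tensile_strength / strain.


TS = F / (w * t) = 182.5530 / (17.9810 * 1.9830) = 5.1198 N/mm^2
strain = (Lf - L0) / L0 = (64.4170 - 40.4630) / 40.4630 = 0.5920
E = TS / strain = 5.1198 / 0.5920 = 8.6483 N/mm^2


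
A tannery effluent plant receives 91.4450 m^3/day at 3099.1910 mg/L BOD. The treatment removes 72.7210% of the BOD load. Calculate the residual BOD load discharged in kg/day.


Load_in = volume * conc / 1000 = 91.4450 * 3099.1910 / 1000 = 283.4055 kg/day
Removed = Load_in * eff / 100 = 283.4055 * 72.7210 / 100 = 206.0953 kg/day
Load_out = Load_in - Removed = 283.4055 - 206.0953 = 77.3102 kg/day


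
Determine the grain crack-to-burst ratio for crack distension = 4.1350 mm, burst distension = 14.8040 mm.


Formula: Ratio = crack / burst
Substituting: Ratio = 4.1350 / 14.8040
Result: 0.2793


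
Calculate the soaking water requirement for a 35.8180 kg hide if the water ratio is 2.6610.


Formula: Water = hide_weight * ratio
Substituting: Water = 35.8180 * 2.6610
Result: 95.3117 kg


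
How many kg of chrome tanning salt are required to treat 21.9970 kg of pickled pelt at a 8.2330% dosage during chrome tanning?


Formula: Chrome = substrate * pct / 100
Substituting: Chrome = 21.9970 * 8.2330 / 100
Result: 1.8110 kg


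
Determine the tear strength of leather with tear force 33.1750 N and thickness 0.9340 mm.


Formula: Tear strength = force / thickness
Substituting: Tear strength = 33.1750 / 0.9340
Result: 35.5193 N/mm


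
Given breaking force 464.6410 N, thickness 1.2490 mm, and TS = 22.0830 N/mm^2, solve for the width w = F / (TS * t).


Formula: w = F / (TS * t)
Substituting: w = 464.6410 / (22.0830 * 1.2490)
Result: 16.8460 mm


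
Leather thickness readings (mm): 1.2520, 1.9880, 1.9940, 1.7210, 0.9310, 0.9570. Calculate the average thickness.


Formula: Average = sum / n
Substituting: Average = 8.8430 / 6
Result: 1.4738 mm


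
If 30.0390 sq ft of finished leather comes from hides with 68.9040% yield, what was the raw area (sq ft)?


Formula: raw = finished * 100 / yield
Substituting: raw = 30.0390 * 100 / 68.9040
Result: 43.5954 sq ft


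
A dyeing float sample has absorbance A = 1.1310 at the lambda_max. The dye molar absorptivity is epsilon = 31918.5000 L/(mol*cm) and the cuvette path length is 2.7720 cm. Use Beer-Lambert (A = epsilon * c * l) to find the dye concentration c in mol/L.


Formula: c = A / (epsilon * l)
Substituting: c = 1.1310 / (31918.5000 * 2.7720)
Result: 1.2783e-05 mol/L


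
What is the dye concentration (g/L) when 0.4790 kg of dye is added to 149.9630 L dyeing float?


Formula: Conc = dye_mass(kg) / volume(L) * 1000
Substituting: Conc = 0.4790 / 149.9630 * 1000
Result: 3.1941 g/L


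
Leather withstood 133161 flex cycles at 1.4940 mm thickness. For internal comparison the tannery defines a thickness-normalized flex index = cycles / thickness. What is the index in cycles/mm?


Formula: Index = cycles / thickness
Substituting: Index = 133161 / 1.4940
Result: 89130.5221 cycles/mm


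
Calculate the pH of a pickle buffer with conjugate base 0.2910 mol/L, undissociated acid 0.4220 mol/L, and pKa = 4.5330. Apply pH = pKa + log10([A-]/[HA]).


ratio = [A-] / [HA] = 0.2910 / 0.4220 = 0.6896
log10(ratio) = -0.1614
pH = pKa + log10(ratio) = 4.5330 - 0.1614 = 4.3716


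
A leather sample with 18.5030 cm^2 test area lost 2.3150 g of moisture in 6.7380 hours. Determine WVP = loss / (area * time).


Formula: WVP = loss / (area * time)
Substituting: WVP = 2.3150 / (18.5030 * 6.7380)
Result: 0.0185685 g/(cm^2*hr)


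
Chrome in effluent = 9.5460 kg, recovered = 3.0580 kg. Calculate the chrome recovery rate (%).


Formula: Recovery = recovered / input * 100
Substituting: Recovery = 3.0580 / 9.5460 * 100
Result: 32.0344 %


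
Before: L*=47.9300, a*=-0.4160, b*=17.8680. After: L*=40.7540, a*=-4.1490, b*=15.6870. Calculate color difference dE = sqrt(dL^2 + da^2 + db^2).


dL = -7.1760, da = -3.7330, db = -2.1810
dE = sqrt((-7.1760)^2 + (-3.7330)^2 + (-2.1810)^2) = 8.3778


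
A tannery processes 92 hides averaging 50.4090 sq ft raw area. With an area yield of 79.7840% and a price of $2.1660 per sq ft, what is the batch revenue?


Raw_total = N * avg_area = 92 * 50.4090 = 4637.6280 sq ft
Finished = Raw_total * yield / 100 = 4637.6280 * 79.7840 / 100 = 3700.0851 sq ft
Value = Finished * price = 3700.0851 * 2.1660 = 8014.3844 $


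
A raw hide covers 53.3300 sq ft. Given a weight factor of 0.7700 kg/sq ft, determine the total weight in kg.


Formula: Weight = area * weight_per_sqft
Substituting: Weight = 53.3300 * 0.7700
Result: 41.0641 kg


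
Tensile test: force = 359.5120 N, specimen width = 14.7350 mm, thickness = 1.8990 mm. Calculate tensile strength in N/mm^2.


Formula: TS = force / (width * thickness)
Substituting: TS = 359.5120 / (14.7350 * 1.8990)
Result: 12.8481 N/mm^2


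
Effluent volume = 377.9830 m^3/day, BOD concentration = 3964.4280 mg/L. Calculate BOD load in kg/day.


Formula: BOD_load = volume * conc / 1000
Substituting: BOD_load = 377.9830 * 3964.4280 / 1000
Result: 1498.4864 kg/day


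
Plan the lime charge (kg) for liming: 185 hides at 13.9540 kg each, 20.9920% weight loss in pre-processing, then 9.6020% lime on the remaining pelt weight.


Total_raw = N * avg_wt = 185 * 13.9540 = 2581.4900 kg
Substrate = Total_raw * (1 - loss/100) = 2581.4900 * (1 - 20.9920/100) = 2039.5836 kg
Lime = Substrate * pct / 100 = 2039.5836 * 9.6020 / 100 = 195.8408 kg


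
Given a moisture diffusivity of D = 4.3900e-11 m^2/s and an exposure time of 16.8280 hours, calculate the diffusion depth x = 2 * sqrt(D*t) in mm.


t = 16.8280 hr * 3600 = 60580.8000 s
D * t = 4.3900e-11 * 60580.8000 = 2.6595e-06
x = 2 * sqrt(D*t) = 2 * sqrt(2.6595e-06) = 0.00326159 m = 3.2616 mm


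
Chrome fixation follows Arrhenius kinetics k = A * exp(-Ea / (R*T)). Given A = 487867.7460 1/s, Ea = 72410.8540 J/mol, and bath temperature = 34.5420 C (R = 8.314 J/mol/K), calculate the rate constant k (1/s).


T_K = T_C + 273.15 = 34.5420 + 273.15 = 307.6920 K
exponent = -Ea / (R * T_K) = -72410.8540 / (8.314 * 307.6920) = -28.3059
k = A * exp(exponent) = 487867.7460 * exp(-28.3059) = 2.4842e-07 1/s


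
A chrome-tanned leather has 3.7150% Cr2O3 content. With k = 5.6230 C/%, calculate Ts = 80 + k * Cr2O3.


Formula: Ts = 80 + k * Cr2O3
Substituting: Ts = 80 + 5.6230 * 3.7150
Result: 100.8894 C


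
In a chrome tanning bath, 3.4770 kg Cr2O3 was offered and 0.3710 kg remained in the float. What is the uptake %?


Formula: Uptake = (offered - residual) / offered * 100
Substituting: Uptake = (3.4770 - 0.3710) / 3.4770 * 100
Result: 89.3299 %


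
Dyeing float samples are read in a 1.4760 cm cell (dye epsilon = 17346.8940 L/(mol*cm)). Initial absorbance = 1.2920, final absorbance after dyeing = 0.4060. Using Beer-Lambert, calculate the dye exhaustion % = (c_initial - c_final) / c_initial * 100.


c_initial = A_i / (epsilon * l) = 1.2920 / (17346.8940 * 1.4760) = 5.0461e-05 mol/L
c_final = A_f / (epsilon * l) = 0.4060 / (17346.8940 * 1.4760) = 1.5857e-05 mol/L
Exhaustion = (c_initial - c_final) / c_initial * 100 = (5.0461e-05 - 1.5857e-05) / 5.0461e-05 * 100 = 68.5759 %


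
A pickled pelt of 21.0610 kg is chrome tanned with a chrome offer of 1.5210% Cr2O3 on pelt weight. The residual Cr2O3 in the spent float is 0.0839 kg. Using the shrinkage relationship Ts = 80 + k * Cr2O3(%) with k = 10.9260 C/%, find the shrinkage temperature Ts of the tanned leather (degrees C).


Offered = pelt * offer_pct / 100 = 21.0610 * 1.5210 / 100 = 0.3203 kg
Uptake = offered - residual = 0.3203 - 0.0839 = 0.2364 kg
Cr2O3% on pelt = uptake / pelt * 100 = 0.2364 / 21.0610 * 100 = 1.1226 %
Ts = 80 + k * Cr2O3% = 80 + 10.9260 * 1.1226 = 92.2659 C


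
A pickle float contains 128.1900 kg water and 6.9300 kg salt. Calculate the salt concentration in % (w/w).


Formula: Conc = salt / (water + salt) * 100
Substituting: Conc = 6.9300 / (128.1900 + 6.9300) * 100
Result: 5.1288 %


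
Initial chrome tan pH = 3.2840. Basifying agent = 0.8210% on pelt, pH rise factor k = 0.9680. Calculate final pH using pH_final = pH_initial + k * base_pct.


Formula: pH_final = pH_initial + k * base_pct
Substituting: pH_final = 3.2840 + 0.9680 * 0.8210
Result: 4.0787


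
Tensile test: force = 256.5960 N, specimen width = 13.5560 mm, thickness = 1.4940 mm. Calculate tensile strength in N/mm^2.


Formula: TS = force / (width * thickness)
Substituting: TS = 256.5960 / (13.5560 * 1.4940)
Result: 12.6697 N/mm^2


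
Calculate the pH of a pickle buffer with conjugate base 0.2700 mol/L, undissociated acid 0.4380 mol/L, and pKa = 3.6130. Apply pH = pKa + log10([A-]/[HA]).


ratio = [A-] / [HA] = 0.2700 / 0.4380 = 0.6164
log10(ratio) = -0.2101
pH = pKa + log10(ratio) = 3.6130 - 0.2101 = 3.4029


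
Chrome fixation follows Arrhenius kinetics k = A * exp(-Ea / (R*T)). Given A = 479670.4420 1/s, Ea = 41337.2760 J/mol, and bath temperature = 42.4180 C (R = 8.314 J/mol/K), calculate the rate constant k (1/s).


T_K = T_C + 273.15 = 42.4180 + 273.15 = 315.5680 K
exponent = -Ea / (R * T_K) = -41337.2760 / (8.314 * 315.5680) = -15.7557
k = A * exp(exponent) = 479670.4420 * exp(-15.7557) = 0.0689145 1/s


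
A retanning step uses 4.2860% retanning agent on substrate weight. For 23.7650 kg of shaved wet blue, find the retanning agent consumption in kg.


Formula: Retan = substrate * pct / 100
Substituting: Retan = 23.7650 * 4.2860 / 100
Result: 1.0186 kg


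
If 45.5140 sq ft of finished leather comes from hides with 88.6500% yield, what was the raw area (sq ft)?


Formula: raw = finished * 100 / yield
Substituting: raw = 45.5140 * 100 / 88.6500
Result: 51.3412 sq ft


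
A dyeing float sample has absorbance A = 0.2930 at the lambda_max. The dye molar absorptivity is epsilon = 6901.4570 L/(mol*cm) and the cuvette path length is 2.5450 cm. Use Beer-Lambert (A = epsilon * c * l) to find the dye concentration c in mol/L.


Formula: c = A / (epsilon * l)
Substituting: c = 0.2930 / (6901.4570 * 2.5450)
Result: 1.6682e-05 mol/L


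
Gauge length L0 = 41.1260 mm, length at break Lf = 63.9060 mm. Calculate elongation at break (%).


Formula: Elongation = (Lf - L0) / L0 * 100
Substituting: Elongation = (63.9060 - 41.1260) / 41.1260 * 100
Result: 55.3908 %


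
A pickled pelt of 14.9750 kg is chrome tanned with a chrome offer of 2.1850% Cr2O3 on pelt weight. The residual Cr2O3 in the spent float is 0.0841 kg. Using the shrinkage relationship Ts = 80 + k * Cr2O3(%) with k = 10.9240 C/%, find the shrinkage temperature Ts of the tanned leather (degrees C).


Offered = pelt * offer_pct / 100 = 14.9750 * 2.1850 / 100 = 0.3272 kg
Uptake = offered - residual = 0.3272 - 0.0841 = 0.2431 kg
Cr2O3% on pelt = uptake / pelt * 100 = 0.2431 / 14.9750 * 100 = 1.6234 %
Ts = 80 + k * Cr2O3% = 80 + 10.9240 * 1.6234 = 97.7340 C


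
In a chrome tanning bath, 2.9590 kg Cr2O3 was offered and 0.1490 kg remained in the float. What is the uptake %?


Formula: Uptake = (offered - residual) / offered * 100
Substituting: Uptake = (2.9590 - 0.1490) / 2.9590 * 100
Result: 94.9645 %


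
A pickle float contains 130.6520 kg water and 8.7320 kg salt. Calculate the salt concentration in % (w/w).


Formula: Conc = salt / (water + salt) * 100
Substituting: Conc = 8.7320 / (130.6520 + 8.7320) * 100
Result: 6.2647 %


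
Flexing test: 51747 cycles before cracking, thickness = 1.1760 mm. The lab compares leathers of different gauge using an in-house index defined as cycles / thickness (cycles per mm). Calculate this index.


Formula: Index = cycles / thickness
Substituting: Index = 51747 / 1.1760
Result: 44002.5510 cycles/mm


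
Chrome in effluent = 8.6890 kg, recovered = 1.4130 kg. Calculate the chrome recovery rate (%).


Formula: Recovery = recovered / input * 100
Substituting: Recovery = 1.4130 / 8.6890 * 100
Result: 16.2619 %


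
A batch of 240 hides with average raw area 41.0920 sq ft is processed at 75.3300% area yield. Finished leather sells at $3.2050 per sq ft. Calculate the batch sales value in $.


Raw_total = N * avg_area = 240 * 41.0920 = 9862.0800 sq ft
Finished = Raw_total * yield / 100 = 9862.0800 * 75.3300 / 100 = 7429.1049 sq ft
Value = Finished * price = 7429.1049 * 3.2050 = 23810.2811 $


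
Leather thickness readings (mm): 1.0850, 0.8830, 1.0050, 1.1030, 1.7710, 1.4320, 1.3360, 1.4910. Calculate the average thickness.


Formula: Average = sum / n
Substituting: Average = 10.1060 / 8
Result: 1.2632 mm
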